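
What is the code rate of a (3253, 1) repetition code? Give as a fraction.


Rate = k/n = 1/3253

1/3253


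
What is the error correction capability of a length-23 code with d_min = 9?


Correction capability = floor((d-1)/2) = floor((9-1)/2) = 4

4 errors


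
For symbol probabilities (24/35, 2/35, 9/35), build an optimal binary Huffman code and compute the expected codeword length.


Huffman construction (repeatedly merge the two least-probable nodes; each merge adds 1 bit to every symbol beneath it): 2/35 + 9/35 = 11/35; 11/35 + 24/35 = 1. Resulting codeword lengths (in the order the probabilities were given): (1, 2, 2). L_avg = sum(p_i * l_i) = 24/35*1 + 2/35*2 + 9/35*2 = 46/35 = 1.3143

1.3143 bits


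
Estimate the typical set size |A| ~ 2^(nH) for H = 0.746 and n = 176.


log2|A_typical| = nH = 176 * 0.746 = 131.296, so |A_typical| ~ 2^131.296 = 3.342e+39

3.342e+39


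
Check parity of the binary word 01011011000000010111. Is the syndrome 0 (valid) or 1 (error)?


Syndrome = XOR of all bits = 0 XOR 1 XOR 0 XOR 1 XOR 1 XOR 0 XOR 1 XOR 1 XOR 0 XOR 0 XOR 0 XOR 0 XOR 0 XOR 0 XOR 0 XOR 1 XOR 0 XOR 1 XOR 1 XOR 1 = 1

1


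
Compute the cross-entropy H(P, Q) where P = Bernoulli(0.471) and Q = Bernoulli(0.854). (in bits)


H(P,Q) = -p*log2(q) - (1-p)*log2(1-q). -0.471*log2(0.854) = 0.107243; -0.529*log2(0.146) = 1.468483. H(P,Q) = 0.107243 + 1.468483 = 1.5757

1.5757 bits


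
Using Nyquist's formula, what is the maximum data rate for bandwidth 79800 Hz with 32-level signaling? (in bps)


Rate = 2 * B * log2(M) = 2 * 79800 * 5.0 = 798000.0

798000.0 bps


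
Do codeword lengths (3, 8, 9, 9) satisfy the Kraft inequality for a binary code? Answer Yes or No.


Kraft sum = sum(2^(-l_i)) = 0.1328, need <= 1. Result: satisfied (a binary prefix-free code with these lengths exists)

Yes


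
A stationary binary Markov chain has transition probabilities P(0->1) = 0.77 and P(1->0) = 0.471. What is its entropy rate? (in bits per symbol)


Stationary distribution: pi_0 = p10/(p01+p10) = 0.3795, pi_1 = 0.6205. Entropy rate H' = pi_0*H(p01) + pi_1*H(p10) = 0.3795*0.778 + 0.6205*0.9976 = 0.9142

0.9142 bits/symbol


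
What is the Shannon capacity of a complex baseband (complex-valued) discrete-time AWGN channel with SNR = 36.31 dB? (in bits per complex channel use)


SNR_linear = 10^(36.31/10) = 4275.6289; C = log2(1 + SNR_linear) = log2(1 + 4275.6289) = 12.0623

12.0623 bits/channel use


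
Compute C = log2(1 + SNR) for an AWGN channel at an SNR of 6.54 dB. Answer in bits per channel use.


SNR_linear = 10^(6.54/10) = 4.5082; C = log2(1 + SNR_linear) = log2(1 + 4.5082) = 2.4616

2.4616 bits/channel use


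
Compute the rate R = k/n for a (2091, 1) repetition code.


Rate = k/n = 1/2091

1/2091


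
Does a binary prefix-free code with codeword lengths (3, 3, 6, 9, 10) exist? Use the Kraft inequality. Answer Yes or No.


Kraft sum = sum(2^(-l_i)) = 0.2686, need <= 1. Result: satisfied (a binary prefix-free code with these lengths exists)

Yes


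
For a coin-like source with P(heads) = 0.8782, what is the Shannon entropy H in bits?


H = -p*log2(p) - (1-p)*log2(1-p). -0.8782*log2(0.8782) = 0.164556; -0.1218*log2(0.1218) = 0.369957. H = 0.164556 + 0.369957 = 0.5345

0.5345 bits


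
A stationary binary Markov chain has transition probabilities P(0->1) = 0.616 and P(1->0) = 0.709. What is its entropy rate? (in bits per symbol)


Stationary distribution: pi_0 = p10/(p01+p10) = 0.5351, pi_1 = 0.4649. Entropy rate H' = pi_0*H(p01) + pi_1*H(p10) = 0.5351*0.9608 + 0.4649*0.87 = 0.9186

0.9186 bits/symbol


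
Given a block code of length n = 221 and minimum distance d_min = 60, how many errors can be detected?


Detection capability = d_min - 1 = 60 - 1 = 59

59 errors


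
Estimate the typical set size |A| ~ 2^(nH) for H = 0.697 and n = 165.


log2|A_typical| = nH = 165 * 0.697 = 115.005, so |A_typical| ~ 2^115.005 = 4.168e+34

4.168e+34


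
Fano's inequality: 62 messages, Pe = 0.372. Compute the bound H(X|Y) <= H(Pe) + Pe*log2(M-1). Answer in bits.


H(Pe) = -Pe*log2(Pe) - (1-Pe)*log2(1-Pe) = -0.372*log2(0.372) - 0.628*log2(0.628) = 0.530705 + 0.421491 = 0.9522. Pe*log2(M-1) = 0.372*log2(61) = 2.206234. Bound = H(Pe) + Pe*log2(M-1) = 0.530705 + 0.421491 + 2.206234 = 3.1584

3.1584 bits


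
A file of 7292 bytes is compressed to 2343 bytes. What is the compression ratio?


Ratio = original / compressed = 7292 / 2343 = 3.1122

3.1122


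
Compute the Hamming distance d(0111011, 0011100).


Count differing positions: . ^ . . ^ ^ ^ = 4 differences

4


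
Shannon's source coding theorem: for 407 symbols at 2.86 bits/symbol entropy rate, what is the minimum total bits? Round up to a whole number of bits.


Minimum bits >= n * H = 407 * 2.86 = 1164.02, rounded up to a whole number of bits = 1165

1165 bits


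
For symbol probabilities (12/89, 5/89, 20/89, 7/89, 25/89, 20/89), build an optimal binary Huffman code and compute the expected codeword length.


Huffman construction (repeatedly merge the two least-probable nodes; each merge adds 1 bit to every symbol beneath it): 5/89 + 7/89 = 12/89; 12/89 + 12/89 = 24/89; 20/89 + 20/89 = 40/89; 24/89 + 25/89 = 49/89; 40/89 + 49/89 = 1. Resulting codeword lengths (in the order the probabilities were given): (3, 4, 2, 4, 2, 2). L_avg = sum(p_i * l_i) = 12/89*3 + 5/89*4 + 20/89*2 + 7/89*4 + 25/89*2 + 20/89*2 = 214/89 = 2.4045

2.4045 bits


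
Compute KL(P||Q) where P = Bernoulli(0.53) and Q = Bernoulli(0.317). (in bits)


KL = p*log2(p/q) + (1-p)*log2((1-p)/(1-q)) = 0.53*log2(0.53/0.317) + 0.47*log2(0.47/0.683) = 0.1396

0.1396 bits


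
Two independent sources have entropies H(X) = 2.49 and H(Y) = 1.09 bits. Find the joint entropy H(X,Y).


For independent variables, H(X,Y) = H(X) + H(Y) = 2.49 + 1.09 = 3.58

3.58 bits


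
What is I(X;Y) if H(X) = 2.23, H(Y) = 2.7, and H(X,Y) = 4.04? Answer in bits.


I(X;Y) = H(X) + H(Y) - H(X,Y) = 2.23 + 2.7 - 4.04 = 0.89

0.89 bits


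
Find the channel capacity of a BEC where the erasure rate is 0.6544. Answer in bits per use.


C = 1 - epsilon = 1 - 0.6544 = 0.3456

0.3456 bits


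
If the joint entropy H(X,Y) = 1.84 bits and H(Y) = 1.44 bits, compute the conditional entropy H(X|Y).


H(X|Y) = H(X,Y) - H(Y) = 1.84 - 1.44 = 0.4

0.4 bits


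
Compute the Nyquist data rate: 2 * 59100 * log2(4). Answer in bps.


Rate = 2 * B * log2(M) = 2 * 59100 * 2.0 = 236400.0

236400.0 bps


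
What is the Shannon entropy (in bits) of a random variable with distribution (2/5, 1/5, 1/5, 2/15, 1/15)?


H = -sum(p_i * log2(p_i)). Terms: -(2/5)*log2(2/5) = 0.528771; -(1/5)*log2(1/5) = 0.464386; -(1/5)*log2(1/5) = 0.464386; -(2/15)*log2(2/15) = 0.387585; -(1/15)*log2(1/15) = 0.260459. H = 0.528771 + 0.464386 + 0.464386 + 0.387585 + 0.260459 = 2.1056

2.1056 bits


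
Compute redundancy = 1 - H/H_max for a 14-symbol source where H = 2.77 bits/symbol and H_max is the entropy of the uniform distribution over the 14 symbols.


H_max = log2(K) = log2(14) = 3.8074 bits/symbol. Redundancy = 1 - H/H_max = 1 - 2.77/3.8074 = 1 - 0.7275 = 0.2725

0.2725


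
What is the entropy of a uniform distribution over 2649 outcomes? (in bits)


H = log2(n) = log2(2649) = 11.3712

11.3712 bits


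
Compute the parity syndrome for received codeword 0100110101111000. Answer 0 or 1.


Syndrome = XOR of all bits = 0 XOR 1 XOR 0 XOR 0 XOR 1 XOR 1 XOR 0 XOR 1 XOR 0 XOR 1 XOR 1 XOR 1 XOR 1 XOR 0 XOR 0 XOR 0 = 0

0


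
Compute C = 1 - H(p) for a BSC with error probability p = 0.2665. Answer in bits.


H(p) = -p*log2(p) - (1-p)*log2(1-p) = -0.2665*log2(0.2665) - 0.7335*log2(0.7335) = 0.508427 + 0.327971 = 0.8364. C = 1 - H(p) = 1 - 0.8364 = 0.1636

0.1636 bits


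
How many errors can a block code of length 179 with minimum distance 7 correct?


Correction capability = floor((d-1)/2) = floor((7-1)/2) = 3

3 errors


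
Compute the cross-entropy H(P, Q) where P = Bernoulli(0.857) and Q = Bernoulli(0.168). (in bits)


H(P,Q) = -p*log2(q) - (1-p)*log2(1-q). -0.857*log2(0.168) = 2.205461; -0.143*log2(0.832) = 0.037944. H(P,Q) = 2.205461 + 0.037944 = 2.2434

2.2434 bits


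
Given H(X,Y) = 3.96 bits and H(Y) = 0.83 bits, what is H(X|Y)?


H(X|Y) = H(X,Y) - H(Y) = 3.96 - 0.83 = 3.13

3.13 bits


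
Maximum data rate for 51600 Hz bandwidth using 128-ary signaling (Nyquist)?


Rate = 2 * B * log2(M) = 2 * 51600 * 7.0 = 722400.0

722400.0 bps


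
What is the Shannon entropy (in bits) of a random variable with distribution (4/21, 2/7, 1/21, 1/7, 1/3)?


H = -sum(p_i * log2(p_i)). Terms: -(4/21)*log2(4/21) = 0.455680; -(2/7)*log2(2/7) = 0.516387; -(1/21)*log2(1/21) = 0.209158; -(1/7)*log2(1/7) = 0.401051; -(1/3)*log2(1/3) = 0.528321. H = 0.455680 + 0.516387 + 0.209158 + 0.401051 + 0.528321 = 2.1106

2.1106 bits


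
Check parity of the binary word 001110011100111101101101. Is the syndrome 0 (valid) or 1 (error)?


Syndrome = XOR of all bits = 0 XOR 0 XOR 1 XOR 1 XOR 1 XOR 0 XOR 0 XOR 1 XOR 1 XOR 1 XOR 0 XOR 0 XOR 1 XOR 1 XOR 1 XOR 1 XOR 0 XOR 1 XOR 1 XOR 0 XOR 1 XOR 1 XOR 0 XOR 1 = 1

1


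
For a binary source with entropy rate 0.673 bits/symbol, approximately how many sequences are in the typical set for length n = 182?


log2|A_typical| = nH = 182 * 0.673 = 122.486, so |A_typical| ~ 2^122.486 = 7.447e+36

7.447e+36


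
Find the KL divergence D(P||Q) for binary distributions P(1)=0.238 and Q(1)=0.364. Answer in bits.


KL = p*log2(p/q) + (1-p)*log2((1-p)/(1-q)) = 0.238*log2(0.238/0.364) + 0.762*log2(0.762/0.636) = 0.0528

0.0528 bits


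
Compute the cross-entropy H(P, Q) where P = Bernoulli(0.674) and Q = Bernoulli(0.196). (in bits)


H(P,Q) = -p*log2(q) - (1-p)*log2(1-q). -0.674*log2(0.196) = 1.584624; -0.326*log2(0.804) = 0.102603. H(P,Q) = 1.584624 + 0.102603 = 1.6872

1.6872 bits


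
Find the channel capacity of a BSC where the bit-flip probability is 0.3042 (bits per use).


H(p) = -p*log2(p) - (1-p)*log2(1-p) = -0.3042*log2(0.3042) - 0.6958*log2(0.6958) = 0.522283 + 0.364081 = 0.8864. C = 1 - H(p) = 1 - 0.8864 = 0.1136

0.1136 bits


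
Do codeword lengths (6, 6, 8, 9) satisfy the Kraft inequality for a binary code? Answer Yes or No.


Kraft sum = sum(2^(-l_i)) = 0.0371, need <= 1. Result: satisfied (a binary prefix-free code with these lengths exists)

Yes


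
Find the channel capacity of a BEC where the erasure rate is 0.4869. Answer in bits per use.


C = 1 - epsilon = 1 - 0.4869 = 0.5131

0.5131 bits


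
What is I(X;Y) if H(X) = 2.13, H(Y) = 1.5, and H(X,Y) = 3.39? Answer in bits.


I(X;Y) = H(X) + H(Y) - H(X,Y) = 2.13 + 1.5 - 3.39 = 0.24

0.24 bits


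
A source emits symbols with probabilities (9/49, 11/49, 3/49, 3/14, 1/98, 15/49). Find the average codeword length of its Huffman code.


Huffman construction (repeatedly merge the two least-probable nodes; each merge adds 1 bit to every symbol beneath it): 1/98 + 3/49 = 1/14; 1/14 + 9/49 = 25/98; 3/14 + 11/49 = 43/98; 25/98 + 15/49 = 55/98; 43/98 + 55/98 = 1. Resulting codeword lengths (in the order the probabilities were given): (3, 2, 4, 2, 4, 2). L_avg = sum(p_i * l_i) = 9/49*3 + 11/49*2 + 3/49*4 + 3/14*2 + 1/98*4 + 15/49*2 = 114/49 = 2.3265

2.3265 bits


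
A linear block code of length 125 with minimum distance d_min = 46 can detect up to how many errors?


Detection capability = d_min - 1 = 46 - 1 = 45

45 errors


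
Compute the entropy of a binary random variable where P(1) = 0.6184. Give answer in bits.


H = -p*log2(p) - (1-p)*log2(1-p). -0.6184*log2(0.6184) = 0.428791; -0.3816*log2(0.3816) = 0.530373. H = 0.428791 + 0.530373 = 0.9592

0.9592 bits


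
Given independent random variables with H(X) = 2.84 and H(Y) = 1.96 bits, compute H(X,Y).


For independent variables, H(X,Y) = H(X) + H(Y) = 2.84 + 1.96 = 4.8

4.8 bits


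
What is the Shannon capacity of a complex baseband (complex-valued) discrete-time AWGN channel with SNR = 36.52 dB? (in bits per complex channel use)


SNR_linear = 10^(36.52/10) = 4487.4539; C = log2(1 + SNR_linear) = log2(1 + 4487.4539) = 12.132

12.132 bits/channel use


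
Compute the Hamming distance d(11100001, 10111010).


Count differing positions: . ^ . ^ ^ . ^ ^ = 5 differences

5


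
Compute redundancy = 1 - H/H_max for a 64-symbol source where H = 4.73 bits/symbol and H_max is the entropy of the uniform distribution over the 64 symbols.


H_max = log2(K) = log2(64) = 6.0 bits/symbol. Redundancy = 1 - H/H_max = 1 - 4.73/6.0 = 1 - 0.7883 = 0.2117

0.2117


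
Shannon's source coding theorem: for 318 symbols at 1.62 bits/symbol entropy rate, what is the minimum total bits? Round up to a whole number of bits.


Minimum bits >= n * H = 318 * 1.62 = 515.16, rounded up to a whole number of bits = 516

516 bits


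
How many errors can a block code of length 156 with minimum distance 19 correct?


Correction capability = floor((d-1)/2) = floor((19-1)/2) = 9

9 errors


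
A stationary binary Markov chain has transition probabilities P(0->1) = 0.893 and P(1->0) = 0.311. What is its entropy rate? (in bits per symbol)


Stationary distribution: pi_0 = p10/(p01+p10) = 0.2583, pi_1 = 0.7417. Entropy rate H' = pi_0*H(p01) + pi_1*H(p10) = 0.2583*0.4908 + 0.7417*0.8943 = 0.7901

0.7901 bits/symbol


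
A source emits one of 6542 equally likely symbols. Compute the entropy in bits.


H = log2(n) = log2(6542) = 12.6755

12.6755 bits


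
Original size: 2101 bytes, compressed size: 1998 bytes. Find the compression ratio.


Ratio = original / compressed = 2101 / 1998 = 1.0516

1.0516


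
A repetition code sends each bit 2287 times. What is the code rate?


Rate = k/n = 1/2287

1/2287


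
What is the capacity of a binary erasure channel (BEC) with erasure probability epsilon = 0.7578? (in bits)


C = 1 - epsilon = 1 - 0.7578 = 0.2422

0.2422 bits


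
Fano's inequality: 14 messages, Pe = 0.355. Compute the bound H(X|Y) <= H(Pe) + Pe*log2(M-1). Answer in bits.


H(Pe) = -Pe*log2(Pe) - (1-Pe)*log2(1-Pe) = -0.355*log2(0.355) - 0.645*log2(0.645) = 0.530409 + 0.408046 = 0.9385. Pe*log2(M-1) = 0.355*log2(13) = 1.313656. Bound = H(Pe) + Pe*log2(M-1) = 0.530409 + 0.408046 + 1.313656 = 2.2521

2.2521 bits


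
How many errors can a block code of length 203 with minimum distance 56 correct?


Correction capability = floor((d-1)/2) = floor((56-1)/2) = 27

27 errors


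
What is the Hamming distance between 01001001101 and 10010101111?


Count differing positions: ^ ^ . ^ ^ ^ . . . ^ . = 6 differences

6


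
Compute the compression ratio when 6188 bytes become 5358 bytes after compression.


Ratio = original / compressed = 6188 / 5358 = 1.1549

1.1549


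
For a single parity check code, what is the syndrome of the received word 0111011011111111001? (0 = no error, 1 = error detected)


Syndrome = XOR of all bits = 0 XOR 1 XOR 1 XOR 1 XOR 0 XOR 1 XOR 1 XOR 0 XOR 1 XOR 1 XOR 1 XOR 1 XOR 1 XOR 1 XOR 1 XOR 1 XOR 0 XOR 0 XOR 1 = 0

0


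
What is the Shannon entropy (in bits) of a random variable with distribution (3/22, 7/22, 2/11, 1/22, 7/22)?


H = -sum(p_i * log2(p_i)). Terms: -(3/22)*log2(3/22) = 0.391973; -(7/22)*log2(7/22) = 0.525661; -(2/11)*log2(2/11) = 0.447169; -(1/22)*log2(1/22) = 0.202701; -(7/22)*log2(7/22) = 0.525661. H = 0.391973 + 0.525661 + 0.447169 + 0.202701 + 0.525661 = 2.0932

2.0932 bits


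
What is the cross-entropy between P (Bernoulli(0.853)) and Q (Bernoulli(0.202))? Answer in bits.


H(P,Q) = -p*log2(q) - (1-p)*log2(1-q). -0.853*log2(0.202) = 1.968360; -0.147*log2(0.798) = 0.047854. H(P,Q) = 1.968360 + 0.047854 = 2.0162

2.0162 bits


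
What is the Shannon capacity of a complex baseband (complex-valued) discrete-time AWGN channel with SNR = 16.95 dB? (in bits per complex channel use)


SNR_linear = 10^(16.95/10) = 49.545; C = log2(1 + SNR_linear) = log2(1 + 49.545) = 5.6595

5.6595 bits/channel use


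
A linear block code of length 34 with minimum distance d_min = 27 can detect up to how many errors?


Detection capability = d_min - 1 = 27 - 1 = 26

26 errors


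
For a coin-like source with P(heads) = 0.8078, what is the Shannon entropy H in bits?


H = -p*log2(p) - (1-p)*log2(1-p). -0.8078*log2(0.8078) = 0.248746; -0.1922*log2(0.1922) = 0.457305. H = 0.248746 + 0.457305 = 0.7061

0.7061 bits


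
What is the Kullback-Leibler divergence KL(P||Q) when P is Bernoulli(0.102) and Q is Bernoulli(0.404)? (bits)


KL = p*log2(p/q) + (1-p)*log2((1-p)/(1-q)) = 0.102*log2(0.102/0.404) + 0.898*log2(0.898/0.596) = 0.3285

0.3285 bits


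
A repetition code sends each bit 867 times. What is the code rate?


Rate = k/n = 1/867

1/867


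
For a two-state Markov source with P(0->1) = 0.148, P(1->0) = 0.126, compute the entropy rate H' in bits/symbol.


Stationary distribution: pi_0 = p10/(p01+p10) = 0.4599, pi_1 = 0.5401. Entropy rate H' = pi_0*H(p01) + pi_1*H(p10) = 0.4599*0.6048 + 0.5401*0.5464 = 0.5732

0.5732 bits/symbol


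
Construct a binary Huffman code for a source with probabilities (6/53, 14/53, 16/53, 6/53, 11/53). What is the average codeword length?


Huffman construction (repeatedly merge the two least-probable nodes; each merge adds 1 bit to every symbol beneath it): 6/53 + 6/53 = 12/53; 11/53 + 12/53 = 23/53; 14/53 + 16/53 = 30/53; 23/53 + 30/53 = 1. Resulting codeword lengths (in the order the probabilities were given): (3, 2, 2, 3, 2). L_avg = sum(p_i * l_i) = 6/53*3 + 14/53*2 + 16/53*2 + 6/53*3 + 11/53*2 = 118/53 = 2.2264

2.2264 bits


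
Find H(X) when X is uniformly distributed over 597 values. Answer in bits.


H = log2(n) = log2(597) = 9.2216

9.2216 bits


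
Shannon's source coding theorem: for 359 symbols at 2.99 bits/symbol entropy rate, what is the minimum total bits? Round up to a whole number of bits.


Minimum bits >= n * H = 359 * 2.99 = 1073.41, rounded up to a whole number of bits = 1074

1074 bits


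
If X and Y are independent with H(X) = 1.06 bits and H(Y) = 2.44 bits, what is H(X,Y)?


For independent variables, H(X,Y) = H(X) + H(Y) = 1.06 + 2.44 = 3.5

3.5 bits


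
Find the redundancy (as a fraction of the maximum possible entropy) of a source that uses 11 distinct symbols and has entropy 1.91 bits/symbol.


H_max = log2(K) = log2(11) = 3.4594 bits/symbol. Redundancy = 1 - H/H_max = 1 - 1.91/3.4594 = 1 - 0.5521 = 0.4479

0.4479


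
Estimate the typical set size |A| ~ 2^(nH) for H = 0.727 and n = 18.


log2|A_typical| = nH = 18 * 0.727 = 13.086, so |A_typical| ~ 2^13.086 = 8.695e+03

8.695e+03


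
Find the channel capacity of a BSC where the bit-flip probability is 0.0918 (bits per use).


H(p) = -p*log2(p) - (1-p)*log2(1-p) = -0.0918*log2(0.0918) - 0.9082*log2(0.9082) = 0.316284 + 0.126165 = 0.4424. C = 1 - H(p) = 1 - 0.4424 = 0.5576

0.5576 bits


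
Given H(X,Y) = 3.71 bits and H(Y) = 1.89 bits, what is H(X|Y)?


H(X|Y) = H(X,Y) - H(Y) = 3.71 - 1.89 = 1.82

1.82 bits


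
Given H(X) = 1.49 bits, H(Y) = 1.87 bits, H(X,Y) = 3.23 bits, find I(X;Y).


I(X;Y) = H(X) + H(Y) - H(X,Y) = 1.49 + 1.87 - 3.23 = 0.13

0.13 bits


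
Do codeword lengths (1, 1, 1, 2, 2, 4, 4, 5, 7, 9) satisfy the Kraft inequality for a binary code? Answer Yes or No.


Kraft sum = sum(2^(-l_i)) = 2.166, need <= 1. Result: violated (a binary prefix-free code with these lengths cannot exist)

No


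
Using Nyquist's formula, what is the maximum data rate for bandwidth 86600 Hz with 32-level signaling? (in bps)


Rate = 2 * B * log2(M) = 2 * 86600 * 5.0 = 866000.0

866000.0 bps


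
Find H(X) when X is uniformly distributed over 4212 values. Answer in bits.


H = log2(n) = log2(4212) = 12.0403

12.0403 bits


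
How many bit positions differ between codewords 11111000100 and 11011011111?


Count differing positions: . . ^ . . . ^ ^ . ^ ^ = 5 differences

5


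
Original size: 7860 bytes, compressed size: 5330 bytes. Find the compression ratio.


Ratio = original / compressed = 7860 / 5330 = 1.4747

1.4747


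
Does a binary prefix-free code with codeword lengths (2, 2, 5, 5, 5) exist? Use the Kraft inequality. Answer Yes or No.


Kraft sum = sum(2^(-l_i)) = 0.5938, need <= 1. Result: satisfied (a binary prefix-free code with these lengths exists)

Yes


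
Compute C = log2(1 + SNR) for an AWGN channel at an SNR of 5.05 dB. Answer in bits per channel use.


SNR_linear = 10^(5.05/10) = 3.1989; C = log2(1 + SNR_linear) = log2(1 + 3.1989) = 2.07

2.07 bits/channel use


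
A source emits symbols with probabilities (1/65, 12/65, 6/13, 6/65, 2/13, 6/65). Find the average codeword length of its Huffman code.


Huffman construction (repeatedly merge the two least-probable nodes; each merge adds 1 bit to every symbol beneath it): 1/65 + 6/65 = 7/65; 6/65 + 7/65 = 1/5; 2/13 + 12/65 = 22/65; 1/5 + 22/65 = 7/13; 6/13 + 7/13 = 1. Resulting codeword lengths (in the order the probabilities were given): (4, 3, 1, 4, 3, 3). L_avg = sum(p_i * l_i) = 1/65*4 + 12/65*3 + 6/13*1 + 6/65*4 + 2/13*3 + 6/65*3 = 142/65 = 2.1846

2.1846 bits


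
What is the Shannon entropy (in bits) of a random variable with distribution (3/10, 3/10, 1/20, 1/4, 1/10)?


H = -sum(p_i * log2(p_i)). Terms: -(3/10)*log2(3/10) = 0.521090; -(3/10)*log2(3/10) = 0.521090; -(1/20)*log2(1/20) = 0.216096; -(1/4)*log2(1/4) = 0.500000; -(1/10)*log2(1/10) = 0.332193. H = 0.521090 + 0.521090 + 0.216096 + 0.500000 + 0.332193 = 2.0905

2.0905 bits


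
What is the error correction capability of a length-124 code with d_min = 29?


Correction capability = floor((d-1)/2) = floor((29-1)/2) = 14

14 errors


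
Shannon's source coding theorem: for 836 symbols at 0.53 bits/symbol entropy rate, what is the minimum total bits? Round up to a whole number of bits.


Minimum bits >= n * H = 836 * 0.53 = 443.08, rounded up to a whole number of bits = 444

444 bits


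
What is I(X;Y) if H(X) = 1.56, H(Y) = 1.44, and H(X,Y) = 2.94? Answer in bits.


I(X;Y) = H(X) + H(Y) - H(X,Y) = 1.56 + 1.44 - 2.94 = 0.06

0.06 bits


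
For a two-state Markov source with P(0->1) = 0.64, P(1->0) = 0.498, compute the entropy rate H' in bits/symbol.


Stationary distribution: pi_0 = p10/(p01+p10) = 0.4376, pi_1 = 0.5624. Entropy rate H' = pi_0*H(p01) + pi_1*H(p10) = 0.4376*0.9427 + 0.5624*1.0 = 0.9749

0.9749 bits/symbol


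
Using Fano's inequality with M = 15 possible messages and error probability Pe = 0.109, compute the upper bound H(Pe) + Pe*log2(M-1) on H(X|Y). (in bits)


H(Pe) = -Pe*log2(Pe) - (1-Pe)*log2(1-Pe) = -0.109*log2(0.109) - 0.891*log2(0.891) = 0.348538 + 0.148354 = 0.4969. Pe*log2(M-1) = 0.109*log2(14) = 0.415002. Bound = H(Pe) + Pe*log2(M-1) = 0.348538 + 0.148354 + 0.415002 = 0.9119

0.9119 bits


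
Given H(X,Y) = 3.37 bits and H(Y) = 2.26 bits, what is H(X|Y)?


H(X|Y) = H(X,Y) - H(Y) = 3.37 - 2.26 = 1.11

1.11 bits


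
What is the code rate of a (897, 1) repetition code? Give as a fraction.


Rate = k/n = 1/897

1/897


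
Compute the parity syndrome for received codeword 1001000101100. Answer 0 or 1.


Syndrome = XOR of all bits = 1 XOR 0 XOR 0 XOR 1 XOR 0 XOR 0 XOR 0 XOR 1 XOR 0 XOR 1 XOR 1 XOR 0 XOR 0 = 1

1


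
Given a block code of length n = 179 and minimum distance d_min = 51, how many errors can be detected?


Detection capability = d_min - 1 = 51 - 1 = 50

50 errors


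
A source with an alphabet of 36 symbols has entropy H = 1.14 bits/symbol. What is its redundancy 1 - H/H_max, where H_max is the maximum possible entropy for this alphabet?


H_max = log2(K) = log2(36) = 5.1699 bits/symbol. Redundancy = 1 - H/H_max = 1 - 1.14/5.1699 = 1 - 0.2205 = 0.7795

0.7795


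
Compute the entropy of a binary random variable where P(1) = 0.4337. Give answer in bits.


H = -p*log2(p) - (1-p)*log2(1-p). -0.4337*log2(0.4337) = 0.522709; -0.5663*log2(0.5663) = 0.464571. H = 0.522709 + 0.464571 = 0.9873

0.9873 bits


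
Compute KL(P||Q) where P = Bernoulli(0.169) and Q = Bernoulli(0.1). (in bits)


KL = p*log2(p/q) + (1-p)*log2((1-p)/(1-q)) = 0.169*log2(0.169/0.1) + 0.831*log2(0.831/0.9) = 0.0323

0.0323 bits


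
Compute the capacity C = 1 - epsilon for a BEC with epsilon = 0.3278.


C = 1 - epsilon = 1 - 0.3278 = 0.6722

0.6722 bits


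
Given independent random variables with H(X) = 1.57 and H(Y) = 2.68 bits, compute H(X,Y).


For independent variables, H(X,Y) = H(X) + H(Y) = 1.57 + 2.68 = 4.25

4.25 bits


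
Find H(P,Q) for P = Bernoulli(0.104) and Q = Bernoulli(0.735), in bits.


H(P,Q) = -p*log2(q) - (1-p)*log2(1-q). -0.104*log2(0.735) = 0.046195; -0.896*log2(0.265) = 1.716678. H(P,Q) = 0.046195 + 1.716678 = 1.7629

1.7629 bits


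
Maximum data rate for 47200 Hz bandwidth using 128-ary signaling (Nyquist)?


Rate = 2 * B * log2(M) = 2 * 47200 * 7.0 = 660800.0

660800.0 bps


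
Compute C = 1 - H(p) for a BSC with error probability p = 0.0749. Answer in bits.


H(p) = -p*log2(p) - (1-p)*log2(1-p) = -0.0749*log2(0.0749) - 0.9251*log2(0.9251) = 0.280043 + 0.103906 = 0.3839. C = 1 - H(p) = 1 - 0.3839 = 0.6161

0.6161 bits


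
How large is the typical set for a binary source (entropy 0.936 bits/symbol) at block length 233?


log2|A_typical| = nH = 233 * 0.936 = 218.088, so |A_typical| ~ 2^218.088 = 4.477e+65

4.477e+65


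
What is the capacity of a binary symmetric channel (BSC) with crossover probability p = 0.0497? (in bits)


H(p) = -p*log2(p) - (1-p)*log2(1-p) = -0.0497*log2(0.0497) - 0.9503*log2(0.9503) = 0.215231 + 0.069890 = 0.2851. C = 1 - H(p) = 1 - 0.2851 = 0.7149

0.7149 bits


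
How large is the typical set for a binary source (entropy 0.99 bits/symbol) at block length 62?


log2|A_typical| = nH = 62 * 0.99 = 61.38, so |A_typical| ~ 2^61.38 = 3.001e+18

3.001e+18


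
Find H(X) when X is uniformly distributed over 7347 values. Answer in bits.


H = log2(n) = log2(7347) = 12.8429

12.8429 bits


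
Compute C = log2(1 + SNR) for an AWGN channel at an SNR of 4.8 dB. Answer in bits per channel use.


SNR_linear = 10^(4.8/10) = 3.02; C = log2(1 + SNR_linear) = log2(1 + 3.02) = 2.0072

2.0072 bits/channel use


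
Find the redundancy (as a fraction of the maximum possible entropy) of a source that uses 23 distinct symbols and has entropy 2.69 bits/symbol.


H_max = log2(K) = log2(23) = 4.5236 bits/symbol. Redundancy = 1 - H/H_max = 1 - 2.69/4.5236 = 1 - 0.5947 = 0.4053

0.4053


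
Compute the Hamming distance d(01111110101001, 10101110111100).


Count differing positions: ^ ^ . ^ . . . . . ^ . ^ . ^ = 6 differences

6


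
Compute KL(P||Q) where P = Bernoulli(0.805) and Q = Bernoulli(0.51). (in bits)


KL = p*log2(p/q) + (1-p)*log2((1-p)/(1-q)) = 0.805*log2(0.805/0.51) + 0.195*log2(0.195/0.49) = 0.2709

0.2709 bits


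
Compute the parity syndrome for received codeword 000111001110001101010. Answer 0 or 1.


Syndrome = XOR of all bits = 0 XOR 0 XOR 0 XOR 1 XOR 1 XOR 1 XOR 0 XOR 0 XOR 1 XOR 1 XOR 1 XOR 0 XOR 0 XOR 0 XOR 1 XOR 1 XOR 0 XOR 1 XOR 0 XOR 1 XOR 0 = 0

0


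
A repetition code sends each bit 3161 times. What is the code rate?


Rate = k/n = 1/3161

1/3161


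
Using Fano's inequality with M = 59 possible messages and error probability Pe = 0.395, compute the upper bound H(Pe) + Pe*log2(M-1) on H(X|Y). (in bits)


H(Pe) = -Pe*log2(Pe) - (1-Pe)*log2(1-Pe) = -0.395*log2(0.395) - 0.605*log2(0.605) = 0.529330 + 0.438621 = 0.968. Pe*log2(M-1) = 0.395*log2(58) = 2.313902. Bound = H(Pe) + Pe*log2(M-1) = 0.529330 + 0.438621 + 2.313902 = 3.2819

3.2819 bits


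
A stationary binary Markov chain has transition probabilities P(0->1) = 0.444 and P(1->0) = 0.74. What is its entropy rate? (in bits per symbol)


Stationary distribution: pi_0 = p10/(p01+p10) = 0.625, pi_1 = 0.375. Entropy rate H' = pi_0*H(p01) + pi_1*H(p10) = 0.625*0.9909 + 0.375*0.8267 = 0.9294

0.9294 bits/symbol


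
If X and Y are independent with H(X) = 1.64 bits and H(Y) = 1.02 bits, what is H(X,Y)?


For independent variables, H(X,Y) = H(X) + H(Y) = 1.64 + 1.02 = 2.66

2.66 bits


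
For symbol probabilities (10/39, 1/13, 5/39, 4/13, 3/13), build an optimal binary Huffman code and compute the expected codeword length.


Huffman construction (repeatedly merge the two least-probable nodes; each merge adds 1 bit to every symbol beneath it): 1/13 + 5/39 = 8/39; 8/39 + 3/13 = 17/39; 10/39 + 4/13 = 22/39; 17/39 + 22/39 = 1. Resulting codeword lengths (in the order the probabilities were given): (2, 3, 3, 2, 2). L_avg = sum(p_i * l_i) = 10/39*2 + 1/13*3 + 5/39*3 + 4/13*2 + 3/13*2 = 86/39 = 2.2051

2.2051 bits


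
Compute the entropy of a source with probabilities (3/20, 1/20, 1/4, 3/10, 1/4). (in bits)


H = -sum(p_i * log2(p_i)). Terms: -(3/20)*log2(3/20) = 0.410545; -(1/20)*log2(1/20) = 0.216096; -(1/4)*log2(1/4) = 0.500000; -(3/10)*log2(3/10) = 0.521090; -(1/4)*log2(1/4) = 0.500000. H = 0.410545 + 0.216096 + 0.500000 + 0.521090 + 0.500000 = 2.1477

2.1477 bits


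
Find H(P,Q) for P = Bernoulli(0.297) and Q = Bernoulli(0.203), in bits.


H(P,Q) = -p*log2(q) - (1-p)*log2(1-q). -0.297*log2(0.203) = 0.683233; -0.703*log2(0.797) = 0.230126. H(P,Q) = 0.683233 + 0.230126 = 0.9134

0.9134 bits


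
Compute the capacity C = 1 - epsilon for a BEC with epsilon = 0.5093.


C = 1 - epsilon = 1 - 0.5093 = 0.4907

0.4907 bits


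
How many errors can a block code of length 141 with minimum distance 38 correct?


Correction capability = floor((d-1)/2) = floor((38-1)/2) = 18

18 errors


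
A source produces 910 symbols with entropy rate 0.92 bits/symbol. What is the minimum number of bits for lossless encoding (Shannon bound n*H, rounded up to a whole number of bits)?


Minimum bits >= n * H = 910 * 0.92 = 837.2, rounded up to a whole number of bits = 838

838 bits


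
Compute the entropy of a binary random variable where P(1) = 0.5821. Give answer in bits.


H = -p*log2(p) - (1-p)*log2(1-p). -0.5821*log2(0.5821) = 0.454423; -0.4179*log2(0.4179) = 0.526040. H = 0.454423 + 0.526040 = 0.9805

0.9805 bits


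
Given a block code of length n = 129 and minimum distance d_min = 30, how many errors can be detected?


Detection capability = d_min - 1 = 30 - 1 = 29

29 errors


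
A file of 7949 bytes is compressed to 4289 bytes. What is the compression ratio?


Ratio = original / compressed = 7949 / 4289 = 1.8533

1.8533


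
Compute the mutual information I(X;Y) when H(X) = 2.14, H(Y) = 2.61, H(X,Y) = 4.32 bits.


I(X;Y) = H(X) + H(Y) - H(X,Y) = 2.14 + 2.61 - 4.32 = 0.43

0.43 bits


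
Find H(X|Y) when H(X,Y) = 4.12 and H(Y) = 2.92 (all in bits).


H(X|Y) = H(X,Y) - H(Y) = 4.12 - 2.92 = 1.2

1.2 bits


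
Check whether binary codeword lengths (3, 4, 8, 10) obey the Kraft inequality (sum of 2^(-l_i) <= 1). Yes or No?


Kraft sum = sum(2^(-l_i)) = 0.1924, need <= 1. Result: satisfied (a binary prefix-free code with these lengths exists)

Yes


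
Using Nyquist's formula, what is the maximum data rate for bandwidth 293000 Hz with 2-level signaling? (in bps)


Rate = 2 * B * log2(M) = 2 * 293000 * 1.0 = 586000.0

586000.0 bps


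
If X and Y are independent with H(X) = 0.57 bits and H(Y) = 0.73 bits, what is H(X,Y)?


For independent variables, H(X,Y) = H(X) + H(Y) = 0.57 + 0.73 = 1.3

1.3 bits


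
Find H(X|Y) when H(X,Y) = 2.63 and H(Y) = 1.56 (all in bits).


H(X|Y) = H(X,Y) - H(Y) = 2.63 - 1.56 = 1.07

1.07 bits


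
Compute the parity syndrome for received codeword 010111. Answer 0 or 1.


Syndrome = XOR of all bits = 0 XOR 1 XOR 0 XOR 1 XOR 1 XOR 1 = 0

0


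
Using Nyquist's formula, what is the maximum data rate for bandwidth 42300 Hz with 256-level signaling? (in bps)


Rate = 2 * B * log2(M) = 2 * 42300 * 8.0 = 676800.0

676800.0 bps


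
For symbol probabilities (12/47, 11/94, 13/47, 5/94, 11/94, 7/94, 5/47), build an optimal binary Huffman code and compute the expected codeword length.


Huffman construction (repeatedly merge the two least-probable nodes; each merge adds 1 bit to every symbol beneath it): 5/94 + 7/94 = 6/47; 5/47 + 11/94 = 21/94; 11/94 + 6/47 = 23/94; 21/94 + 23/94 = 22/47; 12/47 + 13/47 = 25/47; 22/47 + 25/47 = 1. Resulting codeword lengths (in the order the probabilities were given): (2, 3, 2, 4, 3, 4, 3). L_avg = sum(p_i * l_i) = 12/47*2 + 11/94*3 + 13/47*2 + 5/94*4 + 11/94*3 + 7/94*4 + 5/47*3 = 122/47 = 2.5957

2.5957 bits


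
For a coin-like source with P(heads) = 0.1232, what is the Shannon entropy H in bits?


H = -p*log2(p) - (1-p)*log2(1-p). -0.1232*log2(0.1232) = 0.372178; -0.8768*log2(0.8768) = 0.166312. H = 0.372178 + 0.166312 = 0.5385

0.5385 bits


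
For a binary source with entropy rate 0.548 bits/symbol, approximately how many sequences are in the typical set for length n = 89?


log2|A_typical| = nH = 89 * 0.548 = 48.772, so |A_typical| ~ 2^48.772 = 4.807e+14

4.807e+14


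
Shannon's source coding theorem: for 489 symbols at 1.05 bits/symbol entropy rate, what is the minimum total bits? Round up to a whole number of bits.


Minimum bits >= n * H = 489 * 1.05 = 513.45, rounded up to a whole number of bits = 514

514 bits


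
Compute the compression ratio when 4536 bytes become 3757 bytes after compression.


Ratio = original / compressed = 4536 / 3757 = 1.2073

1.2073


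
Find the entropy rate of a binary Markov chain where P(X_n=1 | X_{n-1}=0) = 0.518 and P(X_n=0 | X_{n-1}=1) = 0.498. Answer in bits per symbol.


Stationary distribution: pi_0 = p10/(p01+p10) = 0.4902, pi_1 = 0.5098. Entropy rate H' = pi_0*H(p01) + pi_1*H(p10) = 0.4902*0.9991 + 0.5098*1.0 = 0.9995

0.9995 bits/symbol


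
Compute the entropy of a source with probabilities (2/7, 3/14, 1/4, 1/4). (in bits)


H = -sum(p_i * log2(p_i)). Terms: -(2/7)*log2(2/7) = 0.516387; -(3/14)*log2(3/14) = 0.476227; -(1/4)*log2(1/4) = 0.500000; -(1/4)*log2(1/4) = 0.500000. H = 0.516387 + 0.476227 + 0.500000 + 0.500000 = 1.9926

1.9926 bits


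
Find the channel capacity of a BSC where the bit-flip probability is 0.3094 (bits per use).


H(p) = -p*log2(p) - (1-p)*log2(1-p) = -0.3094*log2(0.3094) - 0.6906*log2(0.6906) = 0.523646 + 0.368834 = 0.8925. C = 1 - H(p) = 1 - 0.8925 = 0.1075

0.1075 bits


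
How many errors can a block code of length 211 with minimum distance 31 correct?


Correction capability = floor((d-1)/2) = floor((31-1)/2) = 15

15 errors


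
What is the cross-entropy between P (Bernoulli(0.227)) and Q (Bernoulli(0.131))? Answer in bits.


H(P,Q) = -p*log2(q) - (1-p)*log2(1-q). -0.227*log2(0.131) = 0.665646; -0.773*log2(0.869) = 0.156588. H(P,Q) = 0.665646 + 0.156588 = 0.8222

0.8222 bits


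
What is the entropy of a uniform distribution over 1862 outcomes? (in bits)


H = log2(n) = log2(1862) = 10.8626

10.8626 bits


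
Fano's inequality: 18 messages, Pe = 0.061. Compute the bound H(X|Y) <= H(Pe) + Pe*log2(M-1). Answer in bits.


H(Pe) = -Pe*log2(Pe) - (1-Pe)*log2(1-Pe) = -0.061*log2(0.061) - 0.939*log2(0.939) = 0.246138 + 0.085264 = 0.3314. Pe*log2(M-1) = 0.061*log2(17) = 0.249335. Bound = H(Pe) + Pe*log2(M-1) = 0.246138 + 0.085264 + 0.249335 = 0.5807

0.5807 bits


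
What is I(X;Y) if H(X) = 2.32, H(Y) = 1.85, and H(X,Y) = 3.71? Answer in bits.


I(X;Y) = H(X) + H(Y) - H(X,Y) = 2.32 + 1.85 - 3.71 = 0.46

0.46 bits


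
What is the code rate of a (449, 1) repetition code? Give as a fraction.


Rate = k/n = 1/449

1/449


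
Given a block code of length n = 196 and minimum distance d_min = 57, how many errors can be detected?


Detection capability = d_min - 1 = 57 - 1 = 56

56 errors


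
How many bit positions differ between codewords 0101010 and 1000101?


Count differing positions: ^ ^ . ^ ^ ^ ^ = 6 differences

6


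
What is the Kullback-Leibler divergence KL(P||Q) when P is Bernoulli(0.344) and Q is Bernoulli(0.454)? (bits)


KL = p*log2(p/q) + (1-p)*log2((1-p)/(1-q)) = 0.344*log2(0.344/0.454) + 0.656*log2(0.656/0.546) = 0.036

0.036 bits


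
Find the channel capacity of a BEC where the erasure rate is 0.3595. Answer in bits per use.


C = 1 - epsilon = 1 - 0.3595 = 0.6405

0.6405 bits


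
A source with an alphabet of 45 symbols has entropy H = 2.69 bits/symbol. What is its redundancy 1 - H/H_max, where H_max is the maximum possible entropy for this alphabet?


H_max = log2(K) = log2(45) = 5.4919 bits/symbol. Redundancy = 1 - H/H_max = 1 - 2.69/5.4919 = 1 - 0.4898 = 0.5102

0.5102


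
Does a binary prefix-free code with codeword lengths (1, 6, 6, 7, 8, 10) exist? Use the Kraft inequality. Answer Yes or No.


Kraft sum = sum(2^(-l_i)) = 0.5439, need <= 1. Result: satisfied (a binary prefix-free code with these lengths exists)

Yes


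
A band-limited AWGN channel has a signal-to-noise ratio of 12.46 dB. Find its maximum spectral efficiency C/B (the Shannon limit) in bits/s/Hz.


SNR_linear = 10^(12.46/10) = 17.6198; C/B = log2(1 + SNR_linear) = log2(1 + 17.6198) = 4.2188

4.2188 bits/s/Hz


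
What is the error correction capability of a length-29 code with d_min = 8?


Correction capability = floor((d-1)/2) = floor((8-1)/2) = 3

3 errors


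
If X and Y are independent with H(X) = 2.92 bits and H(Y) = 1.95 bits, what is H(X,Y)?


For independent variables, H(X,Y) = H(X) + H(Y) = 2.92 + 1.95 = 4.87

4.87 bits


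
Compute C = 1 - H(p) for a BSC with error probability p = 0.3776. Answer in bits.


H(p) = -p*log2(p) - (1-p)*log2(1-p) = -0.3776*log2(0.3776) - 0.6224*log2(0.6224) = 0.530554 + 0.425775 = 0.9563. C = 1 - H(p) = 1 - 0.9563 = 0.0437

0.0437 bits


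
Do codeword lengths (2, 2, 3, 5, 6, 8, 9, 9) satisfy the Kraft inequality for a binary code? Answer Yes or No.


Kraft sum = sum(2^(-l_i)) = 0.6797, need <= 1. Result: satisfied (a binary prefix-free code with these lengths exists)

Yes


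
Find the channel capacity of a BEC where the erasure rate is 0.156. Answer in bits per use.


C = 1 - epsilon = 1 - 0.156 = 0.844

0.844 bits


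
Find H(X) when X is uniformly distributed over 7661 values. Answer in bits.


H = log2(n) = log2(7661) = 12.9033

12.9033 bits


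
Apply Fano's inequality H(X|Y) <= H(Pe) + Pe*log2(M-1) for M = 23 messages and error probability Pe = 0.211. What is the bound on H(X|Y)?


H(Pe) = -Pe*log2(Pe) - (1-Pe)*log2(1-Pe) = -0.211*log2(0.211) - 0.789*log2(0.789) = 0.473629 + 0.269761 = 0.7434. Pe*log2(M-1) = 0.211*log2(22) = 0.940940. Bound = H(Pe) + Pe*log2(M-1) = 0.473629 + 0.269761 + 0.940940 = 1.6843

1.6843 bits


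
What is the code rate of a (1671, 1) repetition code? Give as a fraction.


Rate = k/n = 1/1671

1/1671


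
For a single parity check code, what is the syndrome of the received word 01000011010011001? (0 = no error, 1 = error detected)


Syndrome = XOR of all bits = 0 XOR 1 XOR 0 XOR 0 XOR 0 XOR 0 XOR 1 XOR 1 XOR 0 XOR 1 XOR 0 XOR 0 XOR 1 XOR 1 XOR 0 XOR 0 XOR 1 = 1

1


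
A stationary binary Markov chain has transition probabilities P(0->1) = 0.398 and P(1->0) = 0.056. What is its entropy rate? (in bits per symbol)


Stationary distribution: pi_0 = p10/(p01+p10) = 0.1233, pi_1 = 0.8767. Entropy rate H' = pi_0*H(p01) + pi_1*H(p10) = 0.1233*0.9698 + 0.8767*0.3114 = 0.3926

0.3926 bits/symbol


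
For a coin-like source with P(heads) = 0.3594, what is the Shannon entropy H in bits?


H = -p*log2(p) - (1-p)*log2(1-p). -0.3594*log2(0.3594) = 0.530596; -0.6406*log2(0.6406) = 0.411588. H = 0.530596 + 0.411588 = 0.9422

0.9422 bits


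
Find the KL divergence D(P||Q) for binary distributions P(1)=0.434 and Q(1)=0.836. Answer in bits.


KL = p*log2(p/q) + (1-p)*log2((1-p)/(1-q)) = 0.434*log2(0.434/0.836) + 0.566*log2(0.566/0.164) = 0.601

0.601 bits
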